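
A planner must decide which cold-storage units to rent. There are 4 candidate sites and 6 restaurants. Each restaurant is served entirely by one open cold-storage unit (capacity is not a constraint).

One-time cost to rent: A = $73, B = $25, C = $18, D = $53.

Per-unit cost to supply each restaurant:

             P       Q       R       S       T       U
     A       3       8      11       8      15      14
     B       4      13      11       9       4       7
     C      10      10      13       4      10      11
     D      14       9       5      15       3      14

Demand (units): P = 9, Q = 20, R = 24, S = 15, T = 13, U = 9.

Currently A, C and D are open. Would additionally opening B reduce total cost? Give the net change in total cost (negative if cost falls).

Yes — net change −11 (cost falls by 11).

Current service cost with {A, C, D}: 505.
Adding B: each restaurant re-picks its cheapest; new service cost 469, saving 36.
Extra fixed cost: 25. Net change = 25 − 36 = -11.
(Totals: 649 → 638.)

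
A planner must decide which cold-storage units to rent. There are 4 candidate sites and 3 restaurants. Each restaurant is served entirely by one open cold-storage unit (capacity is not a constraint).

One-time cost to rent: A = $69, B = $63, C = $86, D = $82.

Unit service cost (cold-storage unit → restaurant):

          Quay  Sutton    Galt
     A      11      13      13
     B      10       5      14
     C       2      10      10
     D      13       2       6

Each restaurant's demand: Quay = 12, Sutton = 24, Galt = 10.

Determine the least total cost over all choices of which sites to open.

For any fixed open set, each restaurant goes to its cheapest open site; total = fixed + service.
{C, D}: Quay→C 2·12=24, Sutton→D 2·24=48, Galt→D 6·10=60. Service 132; fixed 168; total 300.
{D}: service 264 + fixed 82 = 346
{B, C, D}: service 132 + fixed 231 = 363
{A, B, C, D}: Quay→C 2·12=24, Sutton→D 2·24=48, Galt→D 6·10=60. Service 132; fixed 300; total 432.
No other subset beats 300.

Minimum total cost: 300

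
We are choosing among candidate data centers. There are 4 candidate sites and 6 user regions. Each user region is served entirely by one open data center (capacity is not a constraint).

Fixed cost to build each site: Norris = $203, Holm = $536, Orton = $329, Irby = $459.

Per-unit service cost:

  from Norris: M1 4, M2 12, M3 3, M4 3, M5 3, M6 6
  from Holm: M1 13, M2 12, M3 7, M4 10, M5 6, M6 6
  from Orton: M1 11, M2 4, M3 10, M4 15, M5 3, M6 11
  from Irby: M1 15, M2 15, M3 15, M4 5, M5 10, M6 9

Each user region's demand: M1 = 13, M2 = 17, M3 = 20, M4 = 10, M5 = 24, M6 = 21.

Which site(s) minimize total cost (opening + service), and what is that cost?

For any fixed open set, each user region goes to its cheapest open site; total = fixed + service.
{Norris}: M1→Norris 4·13=52, M2→Norris 12·17=204, M3→Norris 3·20=60, M4→Norris 3·10=30, M5→Norris 3·24=72, M6→Norris 6·21=126. Service 544; fixed 203; total 747.
{Norris, Orton}: service 408 + fixed 532 = 940
{Orton}: service 864 + fixed 329 = 1193
{Norris, Holm, Orton, Irby}: service 408 + fixed 1527 = 1935
No other subset beats 747.

Open Norris only; minimum total cost 747.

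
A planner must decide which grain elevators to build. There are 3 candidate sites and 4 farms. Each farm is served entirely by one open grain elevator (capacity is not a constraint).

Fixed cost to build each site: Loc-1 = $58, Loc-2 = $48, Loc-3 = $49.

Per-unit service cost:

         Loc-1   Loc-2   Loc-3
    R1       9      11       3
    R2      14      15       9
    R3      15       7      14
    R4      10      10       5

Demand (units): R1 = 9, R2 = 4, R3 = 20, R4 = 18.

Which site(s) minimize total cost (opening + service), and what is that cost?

Open Loc-2 and Loc-3; minimum total cost 390.

For any fixed open set, each farm goes to its cheapest open site; total = fixed + service.
{Loc-2, Loc-3}: R1→Loc-3 3·9=27, R2→Loc-3 9·4=36, R3→Loc-2 7·20=140, R4→Loc-3 5·18=90. Service 293; fixed 97; total 390.
{Loc-1, Loc-2, Loc-3}: service 293 + fixed 155 = 448
{Loc-3}: R1→Loc-3 3·9=27, R2→Loc-3 9·4=36, R3→Loc-3 14·20=280, R4→Loc-3 5·18=90. Service 433; fixed 49; total 482.
{Loc-2}: R1→Loc-2 11·9=99, R2→Loc-2 15·4=60, R3→Loc-2 7·20=140, R4→Loc-2 10·18=180. Service 479; fixed 48; total 527.
(All 7 nonempty subsets were checked; Loc-2 and Loc-3 is lowest.)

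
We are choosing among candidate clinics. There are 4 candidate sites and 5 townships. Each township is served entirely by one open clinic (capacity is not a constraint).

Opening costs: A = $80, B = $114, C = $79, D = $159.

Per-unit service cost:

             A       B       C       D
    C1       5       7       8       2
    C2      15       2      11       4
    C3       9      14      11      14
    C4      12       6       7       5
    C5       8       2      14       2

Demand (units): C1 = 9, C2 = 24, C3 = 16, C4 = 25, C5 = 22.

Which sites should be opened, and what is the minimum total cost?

For any fixed open set, each township goes to its cheapest open site; total = fixed + service.
{A, B}: C1→A 5·9=45, C2→B 2·24=48, C3→A 9·16=144, C4→B 6·25=150, C5→B 2·22=44. Service 431; fixed 194; total 625.
{B}: C1→B 7·9=63, C2→B 2·24=48, C3→B 14·16=224, C4→B 6·25=150, C5→B 2·22=44. Service 529; fixed 114; total 643.
{A, D}: service 427 + fixed 239 = 666
{A, B, C, D}: service 379 + fixed 432 = 811
(All 15 nonempty subsets were checked; A and B is lowest.)

Open A and B; minimum total cost 625.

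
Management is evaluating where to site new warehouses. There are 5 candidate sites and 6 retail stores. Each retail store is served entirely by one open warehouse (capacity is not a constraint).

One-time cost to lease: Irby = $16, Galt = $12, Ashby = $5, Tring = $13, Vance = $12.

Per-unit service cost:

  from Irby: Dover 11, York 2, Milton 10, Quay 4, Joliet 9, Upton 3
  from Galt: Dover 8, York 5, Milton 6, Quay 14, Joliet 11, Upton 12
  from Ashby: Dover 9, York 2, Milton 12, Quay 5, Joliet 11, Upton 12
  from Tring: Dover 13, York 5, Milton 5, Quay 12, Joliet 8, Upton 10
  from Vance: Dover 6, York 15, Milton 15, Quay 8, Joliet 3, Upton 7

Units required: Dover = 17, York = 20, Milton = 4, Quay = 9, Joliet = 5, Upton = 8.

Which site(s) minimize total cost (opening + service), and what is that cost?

Open Irby, Tring and Vance; minimum total cost 278.

For any fixed open set, each retail store goes to its cheapest open site; total = fixed + service.
{Irby, Tring, Vance}: Dover→Vance 6·17=102, York→Irby 2·20=40, Milton→Tring 5·4=20, Quay→Irby 4·9=36, Joliet→Vance 3·5=15, Upton→Irby 3·8=24. Service 237; fixed 41; total 278.
{Irby, Galt, Vance}: service 241 + fixed 40 = 281
{Irby, Ashby, Tring, Vance}: Dover→Vance 6·17=102, York→Irby 2·20=40, Milton→Tring 5·4=20, Quay→Irby 4·9=36, Joliet→Vance 3·5=15, Upton→Irby 3·8=24. Service 237; fixed 46; total 283.
{Irby, Galt, Ashby, Tring, Vance}: Dover→Vance 6·17=102, York→Irby 2·20=40, Milton→Tring 5·4=20, Quay→Irby 4·9=36, Joliet→Vance 3·5=15, Upton→Irby 3·8=24. Service 237; fixed 58; total 295.
No other subset beats 278.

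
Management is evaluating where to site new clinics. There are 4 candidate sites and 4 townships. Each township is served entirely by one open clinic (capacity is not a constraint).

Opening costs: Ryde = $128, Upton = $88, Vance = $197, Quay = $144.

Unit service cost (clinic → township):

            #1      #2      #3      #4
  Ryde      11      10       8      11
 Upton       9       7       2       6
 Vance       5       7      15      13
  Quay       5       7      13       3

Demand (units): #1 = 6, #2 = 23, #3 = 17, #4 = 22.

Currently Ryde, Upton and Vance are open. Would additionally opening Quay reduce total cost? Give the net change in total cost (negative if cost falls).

Current service cost with {Ryde, Upton, Vance}: 357.
Adding Quay: each township re-picks its cheapest; new service cost 291, saving 66.
Extra fixed cost: 144. Net change = 144 − 66 = 78.
(Totals: 770 → 848.)

No — net change +78 (cost rises by 78).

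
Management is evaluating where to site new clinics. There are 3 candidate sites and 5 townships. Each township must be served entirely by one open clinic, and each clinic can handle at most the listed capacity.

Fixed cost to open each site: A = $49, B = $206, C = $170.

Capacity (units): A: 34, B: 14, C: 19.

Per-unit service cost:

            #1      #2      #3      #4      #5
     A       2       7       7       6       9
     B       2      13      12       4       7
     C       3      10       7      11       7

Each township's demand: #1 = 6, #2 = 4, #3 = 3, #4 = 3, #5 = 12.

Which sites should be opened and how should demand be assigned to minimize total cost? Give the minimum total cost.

Open {A}: #1→A 2·6=12, #2→A 7·4=28, #3→A 7·3=21, #4→A 6·3=18, #5→A 9·12=108.
Loads: A carries 28/34. Service 187; fixed 49; total 236.
Next best feasible plan costs 382.

Minimum total cost: 236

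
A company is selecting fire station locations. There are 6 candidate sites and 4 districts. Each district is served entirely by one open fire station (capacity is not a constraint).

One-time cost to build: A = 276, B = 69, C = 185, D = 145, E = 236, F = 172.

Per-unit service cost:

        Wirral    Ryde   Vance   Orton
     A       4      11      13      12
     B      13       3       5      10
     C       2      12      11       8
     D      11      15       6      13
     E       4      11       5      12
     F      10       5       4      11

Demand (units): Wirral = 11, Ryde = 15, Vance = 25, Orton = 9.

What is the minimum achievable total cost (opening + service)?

Minimum total cost: 472

For any fixed open set, each district goes to its cheapest open site; total = fixed + service.
{B}: Wirral→B 13·11=143, Ryde→B 3·15=45, Vance→B 5·25=125, Orton→B 10·9=90. Service 403; fixed 69; total 472.
{B, C}: service 264 + fixed 254 = 518
{F}: service 384 + fixed 172 = 556
{A, B, C, D, E, F}: Wirral→C 2·11=22, Ryde→B 3·15=45, Vance→F 4·25=100, Orton→C 8·9=72. Service 239; fixed 1083; total 1322.
No other subset beats 472.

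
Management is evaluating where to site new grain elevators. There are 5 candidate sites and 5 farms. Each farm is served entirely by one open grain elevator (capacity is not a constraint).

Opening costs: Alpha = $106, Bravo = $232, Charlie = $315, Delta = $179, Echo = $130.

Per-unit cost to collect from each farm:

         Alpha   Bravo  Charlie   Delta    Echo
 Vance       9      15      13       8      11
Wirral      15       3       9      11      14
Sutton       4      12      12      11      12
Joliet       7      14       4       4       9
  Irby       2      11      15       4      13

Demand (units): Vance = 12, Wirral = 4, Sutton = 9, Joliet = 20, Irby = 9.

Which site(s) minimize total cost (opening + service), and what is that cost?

Open Alpha only; minimum total cost 468.

For any fixed open set, each farm goes to its cheapest open site; total = fixed + service.
{Alpha}: Vance→Alpha 9·12=108, Wirral→Alpha 15·4=60, Sutton→Alpha 4·9=36, Joliet→Alpha 7·20=140, Irby→Alpha 2·9=18. Service 362; fixed 106; total 468.
{Delta}: service 355 + fixed 179 = 534
{Alpha, Delta}: service 274 + fixed 285 = 559
{Alpha, Bravo, Charlie, Delta, Echo}: service 242 + fixed 962 = 1204
No other subset beats 468.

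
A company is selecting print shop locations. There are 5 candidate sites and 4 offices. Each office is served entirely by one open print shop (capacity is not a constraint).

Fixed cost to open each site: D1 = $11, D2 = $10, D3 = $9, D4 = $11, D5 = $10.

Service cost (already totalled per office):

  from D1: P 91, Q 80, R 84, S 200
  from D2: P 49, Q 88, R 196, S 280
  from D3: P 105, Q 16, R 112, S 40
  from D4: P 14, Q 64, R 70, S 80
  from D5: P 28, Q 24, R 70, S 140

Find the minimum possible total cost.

For any fixed open set, each office goes to its cheapest open site; total = fixed + service.
{D3, D4}: P→D4 14, Q→D3 16, R→D4 70, S→D3 40. Service 140; fixed 20; total 160.
{D2, D3, D4}: service 140 + fixed 30 = 170
{D3, D4, D5}: service 140 + fixed 30 = 170
{D1, D2, D3, D4, D5}: service 140 + fixed 51 = 191
No other subset beats 160.

Minimum total cost: 160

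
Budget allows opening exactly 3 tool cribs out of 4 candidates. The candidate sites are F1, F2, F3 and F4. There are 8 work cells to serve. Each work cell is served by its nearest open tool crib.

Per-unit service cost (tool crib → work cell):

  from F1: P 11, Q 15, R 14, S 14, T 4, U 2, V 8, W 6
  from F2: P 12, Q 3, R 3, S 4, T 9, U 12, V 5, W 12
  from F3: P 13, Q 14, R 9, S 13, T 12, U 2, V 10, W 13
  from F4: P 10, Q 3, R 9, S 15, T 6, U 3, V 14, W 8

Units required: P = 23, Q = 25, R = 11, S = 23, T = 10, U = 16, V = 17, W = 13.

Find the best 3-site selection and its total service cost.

Choose F1, F2 and F4; total service cost 665.

With exactly 3 open, each work cell uses its cheapest among the chosen.
{F1, F2, F4}: P→F4 10·23=230, Q→F2 3·25=75, R→F2 3·11=33, S→F2 4·23=92, T→F1 4·10=40, U→F1 2·16=32, V→F2 5·17=85, W→F1 6·13=78. Service cost 665.
{F1, F2, F3}: service cost 688
{F2, F3, F4}: service cost 711
Among all 4 size-3 choices, {F1, F2, F4} is lowest.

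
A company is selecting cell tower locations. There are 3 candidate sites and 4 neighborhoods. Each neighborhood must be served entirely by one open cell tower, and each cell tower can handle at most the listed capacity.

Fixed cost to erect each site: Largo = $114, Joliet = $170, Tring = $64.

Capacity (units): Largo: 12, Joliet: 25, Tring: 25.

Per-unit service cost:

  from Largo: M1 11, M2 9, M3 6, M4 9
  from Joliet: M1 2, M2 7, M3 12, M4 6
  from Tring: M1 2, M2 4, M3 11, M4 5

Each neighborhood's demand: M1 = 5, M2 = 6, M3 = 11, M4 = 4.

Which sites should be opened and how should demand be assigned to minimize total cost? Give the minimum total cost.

Minimum total cost: 298

Open {Largo, Tring}: M1→Tring 2·5=10, M2→Tring 4·6=24, M3→Largo 6·11=66, M4→Tring 5·4=20.
Loads: Largo carries 11/12, Tring carries 15/25. Service 120; fixed 178; total 298.
Next best feasible plan costs 369.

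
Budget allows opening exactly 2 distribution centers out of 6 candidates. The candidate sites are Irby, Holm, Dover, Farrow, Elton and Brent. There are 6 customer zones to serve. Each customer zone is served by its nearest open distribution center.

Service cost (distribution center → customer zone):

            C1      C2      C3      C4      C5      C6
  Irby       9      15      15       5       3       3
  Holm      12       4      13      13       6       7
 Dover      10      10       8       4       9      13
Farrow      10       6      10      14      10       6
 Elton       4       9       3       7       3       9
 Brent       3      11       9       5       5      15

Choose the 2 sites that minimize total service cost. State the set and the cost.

Choose Irby and Elton; total service cost 27.

With exactly 2 open, each customer zone uses its cheapest among the chosen.
{Irby, Elton}: C1→Elton 4, C2→Elton 9, C3→Elton 3, C4→Irby 5, C5→Irby 3, C6→Irby 3. Service cost 27.
{Holm, Elton}: service cost 28
{Farrow, Elton}: service cost 29
Among all 15 size-2 choices, {Irby, Elton} is lowest.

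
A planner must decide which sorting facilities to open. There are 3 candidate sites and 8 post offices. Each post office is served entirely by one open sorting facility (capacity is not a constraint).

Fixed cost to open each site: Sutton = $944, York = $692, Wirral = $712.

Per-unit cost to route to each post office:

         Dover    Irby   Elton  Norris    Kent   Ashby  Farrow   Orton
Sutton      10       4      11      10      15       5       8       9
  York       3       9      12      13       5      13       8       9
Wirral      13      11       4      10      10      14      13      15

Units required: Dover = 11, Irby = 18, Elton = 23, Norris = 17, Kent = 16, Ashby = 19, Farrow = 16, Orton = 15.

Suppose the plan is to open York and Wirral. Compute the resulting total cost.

Each post office is assigned to its cheapest site among the open ones.
{York, Wirral}: Dover→York 3·11=33, Irby→York 9·18=162, Elton→Wirral 4·23=92, Norris→Wirral 10·17=170, Kent→York 5·16=80, Ashby→York 13·19=247, Farrow→York 8·16=128, Orton→York 9·15=135. Service 1047; fixed 1404; total 2451.

Total cost: 2451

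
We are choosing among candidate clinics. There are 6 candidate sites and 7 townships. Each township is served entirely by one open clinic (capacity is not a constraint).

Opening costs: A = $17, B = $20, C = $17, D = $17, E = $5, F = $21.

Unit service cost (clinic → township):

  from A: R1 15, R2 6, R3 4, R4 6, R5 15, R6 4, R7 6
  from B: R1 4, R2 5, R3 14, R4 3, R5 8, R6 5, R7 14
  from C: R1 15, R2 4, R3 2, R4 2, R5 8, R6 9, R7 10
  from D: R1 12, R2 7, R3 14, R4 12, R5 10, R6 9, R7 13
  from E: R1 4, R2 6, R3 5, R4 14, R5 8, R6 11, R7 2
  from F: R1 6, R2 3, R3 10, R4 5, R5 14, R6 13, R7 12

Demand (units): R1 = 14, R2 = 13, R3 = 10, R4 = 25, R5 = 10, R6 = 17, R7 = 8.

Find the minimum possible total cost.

Minimum total cost: 381

For any fixed open set, each township goes to its cheapest open site; total = fixed + service.
{A, C, E}: R1→E 4·14=56, R2→C 4·13=52, R3→C 2·10=20, R4→C 2·25=50, R5→C 8·10=80, R6→A 4·17=68, R7→E 2·8=16. Service 342; fixed 39; total 381.
{A, C, E, F}: service 329 + fixed 60 = 389
{A, C, D, E}: service 342 + fixed 56 = 398
{A, B, C, D, E, F}: R1→B 4·14=56, R2→F 3·13=39, R3→C 2·10=20, R4→C 2·25=50, R5→B 8·10=80, R6→A 4·17=68, R7→E 2·8=16. Service 329; fixed 97; total 426.
No other subset beats 381.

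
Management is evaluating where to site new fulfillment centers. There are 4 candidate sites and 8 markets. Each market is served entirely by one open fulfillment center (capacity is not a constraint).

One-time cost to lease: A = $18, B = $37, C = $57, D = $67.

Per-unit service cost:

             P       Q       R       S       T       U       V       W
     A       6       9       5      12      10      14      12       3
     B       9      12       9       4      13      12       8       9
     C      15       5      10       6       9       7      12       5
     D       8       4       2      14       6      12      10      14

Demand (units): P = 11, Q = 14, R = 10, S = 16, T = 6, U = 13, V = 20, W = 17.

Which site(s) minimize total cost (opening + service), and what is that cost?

Open A, B and C; minimum total cost 718.

For any fixed open set, each market goes to its cheapest open site; total = fixed + service.
{A, B, C}: P→A 6·11=66, Q→C 5·14=70, R→A 5·10=50, S→B 4·16=64, T→C 9·6=54, U→C 7·13=91, V→B 8·20=160, W→A 3·17=51. Service 606; fixed 112; total 718.
{A, B, C, D}: service 544 + fixed 179 = 723
{A, B, D}: P→A 6·11=66, Q→D 4·14=56, R→D 2·10=20, S→B 4·16=64, T→D 6·6=36, U→B 12·13=156, V→B 8·20=160, W→A 3·17=51. Service 609; fixed 122; total 731.
{A}: P→A 6·11=66, Q→A 9·14=126, R→A 5·10=50, S→A 12·16=192, T→A 10·6=60, U→A 14·13=182, V→A 12·20=240, W→A 3·17=51. Service 967; fixed 18; total 985.
No other subset beats 718.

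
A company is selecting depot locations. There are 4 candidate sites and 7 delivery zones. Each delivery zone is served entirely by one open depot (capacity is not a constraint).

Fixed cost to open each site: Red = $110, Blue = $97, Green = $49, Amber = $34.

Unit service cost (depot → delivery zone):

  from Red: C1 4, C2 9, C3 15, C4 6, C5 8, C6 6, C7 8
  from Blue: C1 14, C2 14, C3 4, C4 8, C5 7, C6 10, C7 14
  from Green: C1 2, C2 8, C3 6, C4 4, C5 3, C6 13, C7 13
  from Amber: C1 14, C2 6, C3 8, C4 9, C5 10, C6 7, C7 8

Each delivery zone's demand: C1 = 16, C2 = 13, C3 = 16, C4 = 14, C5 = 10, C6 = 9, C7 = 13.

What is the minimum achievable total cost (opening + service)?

For any fixed open set, each delivery zone goes to its cheapest open site; total = fixed + service.
{Green, Amber}: C1→Green 2·16=32, C2→Amber 6·13=78, C3→Green 6·16=96, C4→Green 4·14=56, C5→Green 3·10=30, C6→Amber 7·9=63, C7→Amber 8·13=104. Service 459; fixed 83; total 542.
{Blue, Green, Amber}: C1→Green 2·16=32, C2→Amber 6·13=78, C3→Blue 4·16=64, C4→Green 4·14=56, C5→Green 3·10=30, C6→Amber 7·9=63, C7→Amber 8·13=104. Service 427; fixed 180; total 607.
{Red, Green}: C1→Green 2·16=32, C2→Green 8·13=104, C3→Green 6·16=96, C4→Green 4·14=56, C5→Green 3·10=30, C6→Red 6·9=54, C7→Red 8·13=104. Service 476; fixed 159; total 635.
{Red, Blue, Green, Amber}: C1→Green 2·16=32, C2→Amber 6·13=78, C3→Blue 4·16=64, C4→Green 4·14=56, C5→Green 3·10=30, C6→Red 6·9=54, C7→Red 8·13=104. Service 418; fixed 290; total 708.
No other subset beats 542.

Minimum total cost: 542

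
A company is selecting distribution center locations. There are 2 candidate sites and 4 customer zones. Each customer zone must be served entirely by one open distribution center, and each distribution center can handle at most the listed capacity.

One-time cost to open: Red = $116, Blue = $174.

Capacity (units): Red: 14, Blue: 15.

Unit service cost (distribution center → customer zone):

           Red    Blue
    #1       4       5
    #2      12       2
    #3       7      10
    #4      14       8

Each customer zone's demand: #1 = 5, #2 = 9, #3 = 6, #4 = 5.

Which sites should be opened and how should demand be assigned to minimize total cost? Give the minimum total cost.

Minimum total cost: 410

Open {Red, Blue}: #1→Red 4·5=20, #2→Blue 2·9=18, #3→Red 7·6=42, #4→Blue 8·5=40.
Loads: Red carries 11/14, Blue carries 14/15. Service 120; fixed 290; total 410.
Next best feasible plan costs 445.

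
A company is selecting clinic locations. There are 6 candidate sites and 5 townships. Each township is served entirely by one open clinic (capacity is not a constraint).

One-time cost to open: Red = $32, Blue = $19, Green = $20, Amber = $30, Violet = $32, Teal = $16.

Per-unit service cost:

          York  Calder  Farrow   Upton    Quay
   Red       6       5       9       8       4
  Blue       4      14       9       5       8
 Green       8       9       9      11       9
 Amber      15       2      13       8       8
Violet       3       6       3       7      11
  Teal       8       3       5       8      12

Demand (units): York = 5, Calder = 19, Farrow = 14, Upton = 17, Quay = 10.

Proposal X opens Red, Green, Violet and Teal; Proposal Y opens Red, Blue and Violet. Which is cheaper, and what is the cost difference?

Proposal X: {Red, Green, Violet, Teal}: York→Violet 3·5=15, Calder→Teal 3·19=57, Farrow→Violet 3·14=42, Upton→Violet 7·17=119, Quay→Red 4·10=40. Service 273; fixed 100; total 373.
Proposal Y: {Red, Blue, Violet}: York→Violet 3·5=15, Calder→Red 5·19=95, Farrow→Violet 3·14=42, Upton→Blue 5·17=85, Quay→Red 4·10=40. Service 277; fixed 83; total 360.
Difference: |373 − 360| = 13.

Proposal Y is cheaper by 13.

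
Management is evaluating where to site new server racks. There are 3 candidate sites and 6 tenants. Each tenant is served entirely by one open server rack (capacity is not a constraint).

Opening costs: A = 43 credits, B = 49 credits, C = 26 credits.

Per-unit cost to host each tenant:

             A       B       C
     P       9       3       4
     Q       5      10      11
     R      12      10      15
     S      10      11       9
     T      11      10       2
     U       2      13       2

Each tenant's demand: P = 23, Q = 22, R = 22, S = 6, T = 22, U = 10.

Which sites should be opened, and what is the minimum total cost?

Open A, B and C; minimum total cost 635.

For any fixed open set, each tenant goes to its cheapest open site; total = fixed + service.
{A, B, C}: P→B 3·23=69, Q→A 5·22=110, R→B 10·22=220, S→C 9·6=54, T→C 2·22=44, U→A 2·10=20. Service 517; fixed 118; total 635.
{A, C}: service 584 + fixed 69 = 653
{B, C}: service 627 + fixed 75 = 702
{C}: service 782 + fixed 26 = 808
No other subset beats 635.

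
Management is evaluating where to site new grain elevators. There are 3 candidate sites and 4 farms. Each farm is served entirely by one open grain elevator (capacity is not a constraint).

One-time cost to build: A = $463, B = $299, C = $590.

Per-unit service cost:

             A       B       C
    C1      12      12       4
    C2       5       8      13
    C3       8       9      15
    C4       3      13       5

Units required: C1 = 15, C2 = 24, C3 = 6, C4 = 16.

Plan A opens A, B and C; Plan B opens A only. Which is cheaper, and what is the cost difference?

Plan A: {A, B, C}: C1→C 4·15=60, C2→A 5·24=120, C3→A 8·6=48, C4→A 3·16=48. Service 276; fixed 1352; total 1628.
Plan B: {A}: C1→A 12·15=180, C2→A 5·24=120, C3→A 8·6=48, C4→A 3·16=48. Service 396; fixed 463; total 859.
Difference: |1628 − 859| = 769.

Plan B is cheaper by 769.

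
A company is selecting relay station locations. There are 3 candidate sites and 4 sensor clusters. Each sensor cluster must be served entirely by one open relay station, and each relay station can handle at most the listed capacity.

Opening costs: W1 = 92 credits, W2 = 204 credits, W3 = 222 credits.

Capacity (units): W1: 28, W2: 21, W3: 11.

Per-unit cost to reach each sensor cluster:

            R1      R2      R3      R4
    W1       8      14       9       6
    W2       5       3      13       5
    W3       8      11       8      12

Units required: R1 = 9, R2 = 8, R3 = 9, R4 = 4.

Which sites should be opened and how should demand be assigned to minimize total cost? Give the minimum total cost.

Open {W1, W2}: R1→W2 5·9=45, R2→W2 3·8=24, R3→W1 9·9=81, R4→W2 5·4=20.
Loads: W1 carries 9/28, W2 carries 21/21. Service 170; fixed 296; total 466.
Next best feasible plan costs 470.

Minimum total cost: 466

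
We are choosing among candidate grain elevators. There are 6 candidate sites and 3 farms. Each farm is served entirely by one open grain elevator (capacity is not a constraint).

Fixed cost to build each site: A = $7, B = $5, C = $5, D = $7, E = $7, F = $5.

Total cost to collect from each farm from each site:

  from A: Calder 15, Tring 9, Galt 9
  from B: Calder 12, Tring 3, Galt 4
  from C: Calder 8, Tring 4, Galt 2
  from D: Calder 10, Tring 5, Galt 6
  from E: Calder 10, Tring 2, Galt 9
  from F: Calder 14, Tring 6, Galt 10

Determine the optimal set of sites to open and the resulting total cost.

For any fixed open set, each farm goes to its cheapest open site; total = fixed + service.
{C}: Calder→C 8, Tring→C 4, Galt→C 2. Service 14; fixed 5; total 19.
{B, C}: service 13 + fixed 10 = 23
{B}: service 19 + fixed 5 = 24
{A, B, C, D, E, F}: Calder→C 8, Tring→E 2, Galt→C 2. Service 12; fixed 36; total 48.
No other subset beats 19.

Open C only; minimum total cost 19.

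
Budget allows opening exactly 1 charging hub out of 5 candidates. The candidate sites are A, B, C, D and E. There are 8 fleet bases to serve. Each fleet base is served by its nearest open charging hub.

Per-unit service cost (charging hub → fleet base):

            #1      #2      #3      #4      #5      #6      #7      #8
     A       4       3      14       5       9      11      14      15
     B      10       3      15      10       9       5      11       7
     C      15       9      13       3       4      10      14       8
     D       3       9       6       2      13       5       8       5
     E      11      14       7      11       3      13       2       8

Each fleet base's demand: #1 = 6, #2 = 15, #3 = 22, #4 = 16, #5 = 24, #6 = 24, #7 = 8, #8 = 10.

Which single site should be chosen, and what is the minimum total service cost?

Choose D only; total service cost 863.

With exactly 1 open, each fleet base uses its cheapest among the chosen.
{D}: #1→D 3·6=18, #2→D 9·15=135, #3→D 6·22=132, #4→D 2·16=32, #5→D 13·24=312, #6→D 5·24=120, #7→D 8·8=64, #8→D 5·10=50. Service cost 863.
{E}: service cost 1086
{C}: service cost 1087
Among all 5 size-1 choices, {D} is lowest.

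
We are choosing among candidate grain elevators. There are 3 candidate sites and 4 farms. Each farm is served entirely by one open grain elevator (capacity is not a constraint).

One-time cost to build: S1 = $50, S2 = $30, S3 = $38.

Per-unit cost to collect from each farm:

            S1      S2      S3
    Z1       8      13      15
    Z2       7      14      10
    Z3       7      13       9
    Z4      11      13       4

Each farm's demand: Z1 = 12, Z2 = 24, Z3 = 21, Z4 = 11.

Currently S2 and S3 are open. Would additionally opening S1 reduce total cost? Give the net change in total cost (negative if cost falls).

Current service cost with {S2, S3}: 629.
Adding S1: each farm re-picks its cheapest; new service cost 455, saving 174.
Extra fixed cost: 50. Net change = 50 − 174 = -124.
(Totals: 697 → 573.)

Yes — net change −124 (cost falls by 124).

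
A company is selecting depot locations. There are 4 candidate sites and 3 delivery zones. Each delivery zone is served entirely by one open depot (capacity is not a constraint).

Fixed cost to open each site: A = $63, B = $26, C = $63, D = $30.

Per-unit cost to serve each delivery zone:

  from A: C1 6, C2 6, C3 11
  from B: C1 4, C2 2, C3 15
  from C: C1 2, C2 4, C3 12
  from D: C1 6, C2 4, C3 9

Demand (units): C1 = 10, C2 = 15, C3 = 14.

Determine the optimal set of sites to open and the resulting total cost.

For any fixed open set, each delivery zone goes to its cheapest open site; total = fixed + service.
{B, D}: C1→B 4·10=40, C2→B 2·15=30, C3→D 9·14=126. Service 196; fixed 56; total 252.
{D}: service 246 + fixed 30 = 276
{B, C, D}: C1→C 2·10=20, C2→B 2·15=30, C3→D 9·14=126. Service 176; fixed 119; total 295.
{A, B, C, D}: service 176 + fixed 182 = 358
(All 15 nonempty subsets were checked; B and D is lowest.)

Open B and D; minimum total cost 252.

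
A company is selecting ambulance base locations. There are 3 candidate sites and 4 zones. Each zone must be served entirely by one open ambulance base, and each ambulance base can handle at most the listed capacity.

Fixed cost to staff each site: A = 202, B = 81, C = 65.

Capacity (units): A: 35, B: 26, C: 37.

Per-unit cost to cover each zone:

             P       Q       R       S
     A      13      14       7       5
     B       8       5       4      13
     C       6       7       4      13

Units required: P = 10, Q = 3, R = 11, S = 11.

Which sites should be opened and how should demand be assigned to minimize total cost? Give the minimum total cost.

Open {C}: P→C 6·10=60, Q→C 7·3=21, R→C 4·11=44, S→C 13·11=143.
Loads: C carries 35/37. Service 268; fixed 65; total 333.
Next best feasible plan costs 408.

Minimum total cost: 333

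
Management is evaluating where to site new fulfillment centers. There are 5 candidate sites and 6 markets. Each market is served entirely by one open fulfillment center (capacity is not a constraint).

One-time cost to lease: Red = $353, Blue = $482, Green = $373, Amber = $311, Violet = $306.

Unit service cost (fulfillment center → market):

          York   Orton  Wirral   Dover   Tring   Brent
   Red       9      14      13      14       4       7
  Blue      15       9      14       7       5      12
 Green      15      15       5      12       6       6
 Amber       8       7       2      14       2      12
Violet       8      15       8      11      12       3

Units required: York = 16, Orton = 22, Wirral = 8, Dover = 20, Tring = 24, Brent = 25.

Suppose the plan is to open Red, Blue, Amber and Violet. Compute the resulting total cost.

Each market is assigned to its cheapest site among the open ones.
{Red, Blue, Amber, Violet}: York→Amber 8·16=128, Orton→Amber 7·22=154, Wirral→Amber 2·8=16, Dover→Blue 7·20=140, Tring→Amber 2·24=48, Brent→Violet 3·25=75. Service 561; fixed 1452; total 2013.

Total cost: 2013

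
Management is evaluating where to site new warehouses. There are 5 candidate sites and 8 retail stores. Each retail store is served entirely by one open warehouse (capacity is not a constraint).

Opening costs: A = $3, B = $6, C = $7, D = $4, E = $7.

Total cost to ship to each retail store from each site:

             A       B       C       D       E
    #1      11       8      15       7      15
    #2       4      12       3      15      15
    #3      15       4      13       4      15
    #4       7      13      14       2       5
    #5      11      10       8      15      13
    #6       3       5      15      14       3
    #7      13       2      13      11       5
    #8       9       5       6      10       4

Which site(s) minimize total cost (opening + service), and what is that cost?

For any fixed open set, each retail store goes to its cheapest open site; total = fixed + service.
{A, B, D}: #1→D 7, #2→A 4, #3→B 4, #4→D 2, #5→B 10, #6→A 3, #7→B 2, #8→B 5. Service 37; fixed 13; total 50.
{A, B}: service 43 + fixed 9 = 52
{B, C, D}: service 36 + fixed 17 = 53
{A, B, C, D, E}: #1→D 7, #2→C 3, #3→B 4, #4→D 2, #5→C 8, #6→A 3, #7→B 2, #8→E 4. Service 33; fixed 27; total 60.
No other subset beats 50.

Open A, B and D; minimum total cost 50.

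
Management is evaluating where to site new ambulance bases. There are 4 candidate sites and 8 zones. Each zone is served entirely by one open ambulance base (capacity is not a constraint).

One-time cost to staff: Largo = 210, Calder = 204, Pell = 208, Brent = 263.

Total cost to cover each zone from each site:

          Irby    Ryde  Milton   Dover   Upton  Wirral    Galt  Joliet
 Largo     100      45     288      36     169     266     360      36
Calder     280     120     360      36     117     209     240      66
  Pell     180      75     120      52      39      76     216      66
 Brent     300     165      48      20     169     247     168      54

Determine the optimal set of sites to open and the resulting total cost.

For any fixed open set, each zone goes to its cheapest open site; total = fixed + service.
{Pell}: Irby→Pell 180, Ryde→Pell 75, Milton→Pell 120, Dover→Pell 52, Upton→Pell 39, Wirral→Pell 76, Galt→Pell 216, Joliet→Pell 66. Service 824; fixed 208; total 1032.
{Largo, Pell}: Irby→Largo 100, Ryde→Largo 45, Milton→Pell 120, Dover→Largo 36, Upton→Pell 39, Wirral→Pell 76, Galt→Pell 216, Joliet→Largo 36. Service 668; fixed 418; total 1086.
{Pell, Brent}: Irby→Pell 180, Ryde→Pell 75, Milton→Brent 48, Dover→Brent 20, Upton→Pell 39, Wirral→Pell 76, Galt→Brent 168, Joliet→Brent 54. Service 660; fixed 471; total 1131.
{Largo, Calder, Pell, Brent}: Irby→Largo 100, Ryde→Largo 45, Milton→Brent 48, Dover→Brent 20, Upton→Pell 39, Wirral→Pell 76, Galt→Brent 168, Joliet→Largo 36. Service 532; fixed 885; total 1417.
No other subset beats 1032.

Open Pell only; minimum total cost 1032.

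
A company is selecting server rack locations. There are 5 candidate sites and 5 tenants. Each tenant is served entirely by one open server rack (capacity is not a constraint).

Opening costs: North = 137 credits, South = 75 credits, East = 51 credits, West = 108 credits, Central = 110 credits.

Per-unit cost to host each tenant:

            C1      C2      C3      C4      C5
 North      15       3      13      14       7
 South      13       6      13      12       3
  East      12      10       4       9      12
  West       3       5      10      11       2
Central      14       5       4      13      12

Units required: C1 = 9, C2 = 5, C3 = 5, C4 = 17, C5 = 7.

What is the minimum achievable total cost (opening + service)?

Minimum total cost: 398

For any fixed open set, each tenant goes to its cheapest open site; total = fixed + service.
{East, West}: C1→West 3·9=27, C2→West 5·5=25, C3→East 4·5=20, C4→East 9·17=153, C5→West 2·7=14. Service 239; fixed 159; total 398.
{West}: C1→West 3·9=27, C2→West 5·5=25, C3→West 10·5=50, C4→West 11·17=187, C5→West 2·7=14. Service 303; fixed 108; total 411.
{South, East}: service 332 + fixed 126 = 458
{North, South, East, West, Central}: service 229 + fixed 481 = 710
No other subset beats 398.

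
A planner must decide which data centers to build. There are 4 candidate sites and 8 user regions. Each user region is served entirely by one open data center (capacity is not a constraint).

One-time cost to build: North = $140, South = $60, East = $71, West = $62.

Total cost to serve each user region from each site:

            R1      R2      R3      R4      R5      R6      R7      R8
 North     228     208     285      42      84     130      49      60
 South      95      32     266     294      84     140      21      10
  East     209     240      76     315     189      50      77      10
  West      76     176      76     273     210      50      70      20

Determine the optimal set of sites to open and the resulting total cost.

For any fixed open set, each user region goes to its cheapest open site; total = fixed + service.
{North, South, West}: R1→West 76, R2→South 32, R3→West 76, R4→North 42, R5→North 84, R6→West 50, R7→South 21, R8→South 10. Service 391; fixed 262; total 653.
{North, South, East}: service 410 + fixed 271 = 681
{North, South, East, West}: service 391 + fixed 333 = 724
{South}: R1→South 95, R2→South 32, R3→South 266, R4→South 294, R5→South 84, R6→South 140, R7→South 21, R8→South 10. Service 942; fixed 60; total 1002.
No other subset beats 653.

Open North, South and West; minimum total cost 653.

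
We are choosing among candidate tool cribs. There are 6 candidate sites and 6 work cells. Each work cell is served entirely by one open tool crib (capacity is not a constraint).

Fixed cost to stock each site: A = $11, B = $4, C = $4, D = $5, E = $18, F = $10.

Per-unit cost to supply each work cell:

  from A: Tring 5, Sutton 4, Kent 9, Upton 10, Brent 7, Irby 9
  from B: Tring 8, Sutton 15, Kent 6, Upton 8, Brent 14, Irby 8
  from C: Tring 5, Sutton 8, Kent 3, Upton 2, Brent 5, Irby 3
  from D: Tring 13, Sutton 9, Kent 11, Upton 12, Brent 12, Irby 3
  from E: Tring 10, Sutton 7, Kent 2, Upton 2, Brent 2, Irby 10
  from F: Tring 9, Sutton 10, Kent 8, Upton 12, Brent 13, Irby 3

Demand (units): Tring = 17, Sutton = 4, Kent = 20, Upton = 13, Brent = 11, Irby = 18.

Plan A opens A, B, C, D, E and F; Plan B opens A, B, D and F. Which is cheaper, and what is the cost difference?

Plan A is cheaper by 191.

Plan A: {A, B, C, D, E, F}: Tring→A 5·17=85, Sutton→A 4·4=16, Kent→E 2·20=40, Upton→C 2·13=26, Brent→E 2·11=22, Irby→C 3·18=54. Service 243; fixed 52; total 295.
Plan B: {A, B, D, F}: Tring→A 5·17=85, Sutton→A 4·4=16, Kent→B 6·20=120, Upton→B 8·13=104, Brent→A 7·11=77, Irby→D 3·18=54. Service 456; fixed 30; total 486.
Difference: |295 − 486| = 191.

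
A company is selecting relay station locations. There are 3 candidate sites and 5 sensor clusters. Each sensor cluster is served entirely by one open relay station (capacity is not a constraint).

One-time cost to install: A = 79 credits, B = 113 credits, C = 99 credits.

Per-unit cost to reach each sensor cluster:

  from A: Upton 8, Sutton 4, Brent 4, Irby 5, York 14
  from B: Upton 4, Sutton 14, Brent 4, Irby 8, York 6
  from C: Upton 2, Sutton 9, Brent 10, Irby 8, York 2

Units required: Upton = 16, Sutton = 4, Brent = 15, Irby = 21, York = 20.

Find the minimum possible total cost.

For any fixed open set, each sensor cluster goes to its cheapest open site; total = fixed + service.
{A, C}: Upton→C 2·16=32, Sutton→A 4·4=16, Brent→A 4·15=60, Irby→A 5·21=105, York→C 2·20=40. Service 253; fixed 178; total 431.
{C}: service 426 + fixed 99 = 525
{A, B, C}: Upton→C 2·16=32, Sutton→A 4·4=16, Brent→A 4·15=60, Irby→A 5·21=105, York→C 2·20=40. Service 253; fixed 291; total 544.
{A}: service 589 + fixed 79 = 668
No other subset beats 431.

Minimum total cost: 431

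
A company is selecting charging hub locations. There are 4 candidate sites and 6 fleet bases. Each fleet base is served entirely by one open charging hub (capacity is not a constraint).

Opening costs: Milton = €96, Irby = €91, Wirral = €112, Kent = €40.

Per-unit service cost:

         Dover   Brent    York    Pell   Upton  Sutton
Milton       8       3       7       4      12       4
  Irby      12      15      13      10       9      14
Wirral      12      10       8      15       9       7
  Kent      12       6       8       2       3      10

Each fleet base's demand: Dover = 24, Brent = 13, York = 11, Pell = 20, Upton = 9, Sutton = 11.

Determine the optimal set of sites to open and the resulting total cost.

For any fixed open set, each fleet base goes to its cheapest open site; total = fixed + service.
{Milton, Kent}: Dover→Milton 8·24=192, Brent→Milton 3·13=39, York→Milton 7·11=77, Pell→Kent 2·20=40, Upton→Kent 3·9=27, Sutton→Milton 4·11=44. Service 419; fixed 136; total 555.
{Milton}: service 540 + fixed 96 = 636
{Milton, Irby, Kent}: Dover→Milton 8·24=192, Brent→Milton 3·13=39, York→Milton 7·11=77, Pell→Kent 2·20=40, Upton→Kent 3·9=27, Sutton→Milton 4·11=44. Service 419; fixed 227; total 646.
{Milton, Irby, Wirral, Kent}: Dover→Milton 8·24=192, Brent→Milton 3·13=39, York→Milton 7·11=77, Pell→Kent 2·20=40, Upton→Kent 3·9=27, Sutton→Milton 4·11=44. Service 419; fixed 339; total 758.
No other subset beats 555.

Open Milton and Kent; minimum total cost 555.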